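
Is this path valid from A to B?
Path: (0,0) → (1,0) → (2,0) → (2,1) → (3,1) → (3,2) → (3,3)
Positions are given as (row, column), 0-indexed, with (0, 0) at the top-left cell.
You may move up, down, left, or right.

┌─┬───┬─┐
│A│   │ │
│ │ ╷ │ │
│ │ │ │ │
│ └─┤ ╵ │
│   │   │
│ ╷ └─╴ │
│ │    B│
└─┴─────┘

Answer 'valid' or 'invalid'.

Checking path validity:
Result: All consecutive moves are passable.

valid

Correct solution:

┌─┬───┬─┐
│A│   │ │
│ │ ╷ │ │
│↓│ │ │ │
│ └─┤ ╵ │
│↳ ↓│   │
│ ╷ └─╴ │
│ │↳ → B│
└─┴─────┘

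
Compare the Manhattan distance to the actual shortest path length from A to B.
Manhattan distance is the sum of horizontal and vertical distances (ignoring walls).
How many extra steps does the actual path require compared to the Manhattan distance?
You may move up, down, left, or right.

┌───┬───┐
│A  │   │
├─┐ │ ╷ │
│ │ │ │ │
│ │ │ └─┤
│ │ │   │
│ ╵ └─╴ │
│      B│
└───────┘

Manhattan distance: |3 - 0| + |3 - 0| = 6
Actual path length: 6
Extra steps: 6 - 6 = 0

Solution:

┌───┬───┐
│A ↓│   │
├─┐ │ ╷ │
│ │↓│ │ │
│ │ │ └─┤
│ │↓│   │
│ ╵ └─╴ │
│  ↳ → B│
└───────┘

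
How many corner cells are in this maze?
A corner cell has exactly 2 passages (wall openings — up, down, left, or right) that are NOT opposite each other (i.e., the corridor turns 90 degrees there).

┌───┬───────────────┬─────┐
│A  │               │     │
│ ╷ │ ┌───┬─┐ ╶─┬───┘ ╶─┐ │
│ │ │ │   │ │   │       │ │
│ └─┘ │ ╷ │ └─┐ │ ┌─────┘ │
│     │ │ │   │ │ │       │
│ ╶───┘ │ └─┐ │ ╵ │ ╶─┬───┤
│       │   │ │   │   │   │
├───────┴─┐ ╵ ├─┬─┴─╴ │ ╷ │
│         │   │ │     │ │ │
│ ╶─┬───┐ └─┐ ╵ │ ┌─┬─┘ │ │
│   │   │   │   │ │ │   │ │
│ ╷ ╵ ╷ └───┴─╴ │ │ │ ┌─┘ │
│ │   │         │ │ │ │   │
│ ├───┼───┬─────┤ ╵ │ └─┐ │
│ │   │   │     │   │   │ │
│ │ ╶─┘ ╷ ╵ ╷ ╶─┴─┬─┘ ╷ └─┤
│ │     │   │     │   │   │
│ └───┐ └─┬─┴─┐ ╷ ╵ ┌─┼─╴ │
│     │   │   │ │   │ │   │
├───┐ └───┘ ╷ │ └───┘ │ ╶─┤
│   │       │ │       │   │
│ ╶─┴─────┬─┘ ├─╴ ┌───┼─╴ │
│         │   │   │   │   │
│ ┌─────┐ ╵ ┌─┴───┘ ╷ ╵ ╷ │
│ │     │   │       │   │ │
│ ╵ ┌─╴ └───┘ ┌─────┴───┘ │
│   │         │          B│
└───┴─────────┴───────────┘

Counting corner cells (2 non-opposite passages):
Total corners: 92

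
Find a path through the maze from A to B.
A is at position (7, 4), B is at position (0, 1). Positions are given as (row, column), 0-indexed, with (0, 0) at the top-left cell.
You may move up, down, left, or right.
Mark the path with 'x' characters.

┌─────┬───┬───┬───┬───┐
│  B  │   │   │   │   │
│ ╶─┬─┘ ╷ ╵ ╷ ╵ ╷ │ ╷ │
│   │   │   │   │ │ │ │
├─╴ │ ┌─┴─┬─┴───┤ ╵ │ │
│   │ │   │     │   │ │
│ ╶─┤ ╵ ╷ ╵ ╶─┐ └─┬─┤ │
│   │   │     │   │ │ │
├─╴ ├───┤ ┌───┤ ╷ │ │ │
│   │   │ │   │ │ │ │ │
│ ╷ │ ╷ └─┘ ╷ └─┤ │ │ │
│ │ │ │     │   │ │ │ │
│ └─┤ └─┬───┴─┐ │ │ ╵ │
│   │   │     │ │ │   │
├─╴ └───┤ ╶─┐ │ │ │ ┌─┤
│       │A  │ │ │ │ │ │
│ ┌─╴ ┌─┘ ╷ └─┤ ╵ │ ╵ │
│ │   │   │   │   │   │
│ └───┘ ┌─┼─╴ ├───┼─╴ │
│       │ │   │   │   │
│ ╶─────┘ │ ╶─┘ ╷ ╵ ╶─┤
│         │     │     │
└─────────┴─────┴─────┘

Finding the shortest path from (7, 4) to (0, 1):
Path length: 22 steps
Directions: down → left → down → left → left → left → up → up → right → up → left → up → up → right → up → left → up → right → up → left → up → right

Solution:

┌─────┬───┬───┬───┬───┐
│x B  │   │   │   │   │
│ ╶─┬─┘ ╷ ╵ ╷ ╵ ╷ │ ╷ │
│x x│   │   │   │ │ │ │
├─╴ │ ┌─┴─┬─┴───┤ ╵ │ │
│x x│ │   │     │   │ │
│ ╶─┤ ╵ ╷ ╵ ╶─┐ └─┬─┤ │
│x x│   │     │   │ │ │
├─╴ ├───┤ ┌───┤ ╷ │ │ │
│x x│   │ │   │ │ │ │ │
│ ╷ │ ╷ └─┘ ╷ └─┤ │ │ │
│x│ │ │     │   │ │ │ │
│ └─┤ └─┬───┴─┐ │ │ ╵ │
│x x│   │     │ │ │   │
├─╴ └───┤ ╶─┐ │ │ │ ┌─┤
│x x    │A  │ │ │ │ │ │
│ ┌─╴ ┌─┘ ╷ └─┤ ╵ │ ╵ │
│x│   │x x│   │   │   │
│ └───┘ ┌─┼─╴ ├───┼─╴ │
│x x x x│ │   │   │   │
│ ╶─────┘ │ ╶─┘ ╷ ╵ ╶─┤
│         │     │     │
└─────────┴─────┴─────┘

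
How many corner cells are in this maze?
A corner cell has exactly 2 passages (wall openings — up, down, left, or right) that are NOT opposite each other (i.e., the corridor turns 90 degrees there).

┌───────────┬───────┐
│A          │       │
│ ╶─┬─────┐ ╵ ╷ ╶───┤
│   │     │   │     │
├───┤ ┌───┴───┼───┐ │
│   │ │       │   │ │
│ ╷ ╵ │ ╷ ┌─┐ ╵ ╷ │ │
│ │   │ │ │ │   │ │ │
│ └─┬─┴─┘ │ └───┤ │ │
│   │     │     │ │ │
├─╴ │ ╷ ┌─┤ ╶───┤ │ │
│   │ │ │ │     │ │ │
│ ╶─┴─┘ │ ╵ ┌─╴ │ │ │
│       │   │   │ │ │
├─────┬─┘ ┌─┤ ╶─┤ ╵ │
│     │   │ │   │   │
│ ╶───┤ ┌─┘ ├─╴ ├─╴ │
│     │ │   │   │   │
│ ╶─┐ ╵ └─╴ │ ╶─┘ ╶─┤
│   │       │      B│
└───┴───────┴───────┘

Counting corner cells (2 non-opposite passages):
Total corners: 46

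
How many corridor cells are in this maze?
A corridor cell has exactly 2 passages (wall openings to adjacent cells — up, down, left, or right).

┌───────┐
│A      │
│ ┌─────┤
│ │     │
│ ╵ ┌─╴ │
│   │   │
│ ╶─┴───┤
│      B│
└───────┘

Counting cells with exactly 2 passages:
Total corridor cells: 12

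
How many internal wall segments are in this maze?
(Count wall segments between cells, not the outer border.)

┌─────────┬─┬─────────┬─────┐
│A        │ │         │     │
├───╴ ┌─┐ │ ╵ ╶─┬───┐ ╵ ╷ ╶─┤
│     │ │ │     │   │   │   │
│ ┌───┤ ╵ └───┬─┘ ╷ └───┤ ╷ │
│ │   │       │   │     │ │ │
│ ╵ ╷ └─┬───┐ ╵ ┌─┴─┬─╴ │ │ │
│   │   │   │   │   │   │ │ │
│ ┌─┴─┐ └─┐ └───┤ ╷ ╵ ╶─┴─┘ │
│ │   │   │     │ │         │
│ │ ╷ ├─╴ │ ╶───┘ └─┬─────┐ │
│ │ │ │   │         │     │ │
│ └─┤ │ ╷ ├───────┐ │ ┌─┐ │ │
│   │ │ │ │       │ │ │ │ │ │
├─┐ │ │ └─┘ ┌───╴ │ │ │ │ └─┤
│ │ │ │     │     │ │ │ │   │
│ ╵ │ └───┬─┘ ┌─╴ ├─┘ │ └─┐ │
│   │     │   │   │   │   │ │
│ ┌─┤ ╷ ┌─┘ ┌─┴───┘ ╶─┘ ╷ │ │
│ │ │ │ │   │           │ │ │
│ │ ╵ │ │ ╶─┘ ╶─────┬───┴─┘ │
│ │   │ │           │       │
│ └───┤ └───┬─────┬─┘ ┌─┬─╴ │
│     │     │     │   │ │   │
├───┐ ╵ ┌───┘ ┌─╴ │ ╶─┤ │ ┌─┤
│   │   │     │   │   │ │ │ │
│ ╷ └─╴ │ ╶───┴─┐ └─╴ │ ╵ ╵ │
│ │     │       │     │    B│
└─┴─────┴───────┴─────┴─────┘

Counting internal wall segments:
Total internal walls: 169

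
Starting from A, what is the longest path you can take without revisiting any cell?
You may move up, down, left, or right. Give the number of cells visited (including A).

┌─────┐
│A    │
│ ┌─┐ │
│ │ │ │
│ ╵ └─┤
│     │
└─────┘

Finding longest simple path using DFS:
Start: (0, 0)
Longest path visits 5 cells
Path: A → down → down → right → up

Solution:

┌─────┐
│A    │
│ ┌─┐ │
│↓│B│ │
│ ╵ └─┤
│↳ ↑  │
└─────┘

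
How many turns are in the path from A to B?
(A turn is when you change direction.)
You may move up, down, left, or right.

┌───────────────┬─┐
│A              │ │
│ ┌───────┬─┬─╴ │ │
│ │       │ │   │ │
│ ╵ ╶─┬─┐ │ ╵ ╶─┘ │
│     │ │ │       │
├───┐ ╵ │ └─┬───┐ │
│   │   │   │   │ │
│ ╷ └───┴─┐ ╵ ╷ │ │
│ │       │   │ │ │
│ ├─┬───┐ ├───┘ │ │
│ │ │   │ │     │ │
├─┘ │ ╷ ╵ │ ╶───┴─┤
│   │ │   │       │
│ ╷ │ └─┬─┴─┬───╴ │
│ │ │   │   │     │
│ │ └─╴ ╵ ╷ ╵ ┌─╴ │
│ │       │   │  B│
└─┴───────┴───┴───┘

Directions: down, down, right, up, right, right, right, down, down, right, down, right, up, right, down, down, left, left, down, right, right, right, down, down
Number of turns: 14

Solution:

┌───────────────┬─┐
│A              │ │
│ ┌───────┬─┬─╴ │ │
│↓│↱ → → ↓│ │   │ │
│ ╵ ╶─┬─┐ │ ╵ ╶─┘ │
│↳ ↑  │ │↓│       │
├───┐ ╵ │ └─┬───┐ │
│   │   │↳ ↓│↱ ↓│ │
│ ╷ └───┴─┐ ╵ ╷ │ │
│ │       │↳ ↑│↓│ │
│ ├─┬───┐ ├───┘ │ │
│ │ │   │ │↓ ← ↲│ │
├─┘ │ ╷ ╵ │ ╶───┴─┤
│   │ │   │↳ → → ↓│
│ ╷ │ └─┬─┴─┬───╴ │
│ │ │   │   │    ↓│
│ │ └─╴ ╵ ╷ ╵ ┌─╴ │
│ │       │   │  B│
└─┴───────┴───┴───┘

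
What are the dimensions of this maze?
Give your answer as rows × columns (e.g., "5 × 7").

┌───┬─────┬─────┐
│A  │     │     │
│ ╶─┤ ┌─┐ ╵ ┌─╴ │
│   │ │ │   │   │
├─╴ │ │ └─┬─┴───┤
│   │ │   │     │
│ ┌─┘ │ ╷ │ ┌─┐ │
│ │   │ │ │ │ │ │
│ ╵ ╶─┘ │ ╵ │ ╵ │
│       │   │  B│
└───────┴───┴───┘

Counting the maze dimensions:
Rows (vertical): 5
Columns (horizontal): 8
Dimensions: 5 × 8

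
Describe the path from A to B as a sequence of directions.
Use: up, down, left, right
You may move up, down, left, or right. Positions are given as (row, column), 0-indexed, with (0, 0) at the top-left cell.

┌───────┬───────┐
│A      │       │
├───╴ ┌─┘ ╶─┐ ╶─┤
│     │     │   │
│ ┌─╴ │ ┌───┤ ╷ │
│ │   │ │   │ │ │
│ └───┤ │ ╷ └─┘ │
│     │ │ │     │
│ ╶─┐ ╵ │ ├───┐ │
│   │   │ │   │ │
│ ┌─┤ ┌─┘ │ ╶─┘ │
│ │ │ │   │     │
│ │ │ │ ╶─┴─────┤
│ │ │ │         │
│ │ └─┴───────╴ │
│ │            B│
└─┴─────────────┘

Finding the path and converting it to directions:
Path through cells: (0,0) → (0,1) → (0,2) → (1,2) → (1,1) → (1,0) → (2,0) → (3,0) → (3,1) → (3,2) → (4,2) → (4,3) → (3,3) → (2,3) → (1,3) → (1,4) → (0,4) → (0,5) → (0,6) → (1,6) → (1,7) → (2,7) → (3,7) → (3,6) → (3,5) → (2,5) → (2,4) → (3,4) → (4,4) → (5,4) → (5,3) → (6,3) → (6,4) → (6,5) → (6,6) → (6,7) → (7,7)
Directions: right, right, down, left, left, down, down, right, right, down, right, up, up, up, right, up, right, right, down, right, down, down, left, left, up, left, down, down, down, left, down, right, right, right, right, down

Solution:

┌───────┬───────┐
│A → ↓  │↱ → ↓  │
├───╴ ┌─┘ ╶─┐ ╶─┤
│↓ ← ↲│↱ ↑  │↳ ↓│
│ ┌─╴ │ ┌───┤ ╷ │
│↓│   │↑│↓ ↰│ │↓│
│ └───┤ │ ╷ └─┘ │
│↳ → ↓│↑│↓│↑ ← ↲│
│ ╶─┐ ╵ │ ├───┐ │
│   │↳ ↑│↓│   │ │
│ ┌─┤ ┌─┘ │ ╶─┘ │
│ │ │ │↓ ↲│     │
│ │ │ │ ╶─┴─────┤
│ │ │ │↳ → → → ↓│
│ │ └─┴───────╴ │
│ │            B│
└─┴─────────────┘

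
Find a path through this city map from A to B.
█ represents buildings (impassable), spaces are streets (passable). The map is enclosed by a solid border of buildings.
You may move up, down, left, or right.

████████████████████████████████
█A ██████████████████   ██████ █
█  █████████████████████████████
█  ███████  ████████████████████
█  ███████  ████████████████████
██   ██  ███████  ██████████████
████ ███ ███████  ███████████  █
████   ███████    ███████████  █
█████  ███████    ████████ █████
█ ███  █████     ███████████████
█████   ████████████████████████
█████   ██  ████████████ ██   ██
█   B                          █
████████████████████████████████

Finding the shortest path from A to B:
Movement: cardinal only
Path length: 16 steps
Directions: down → down → down → right → down → right → right → down → down → right → down → down → down → down → down → left

Solution:

████████████████████████████████
█A ██████████████████   ██████ █
█↓ █████████████████████████████
█↓ ███████  ████████████████████
█↳↓███████  ████████████████████
██↳→↓██  ███████  ██████████████
████↓███ ███████  ███████████  █
████↳↓ ███████    ███████████  █
█████↓ ███████    ████████ █████
█ ███↓ █████     ███████████████
█████↓  ████████████████████████
█████↓  ██  ████████████ ██   ██
█   B↲                         █
████████████████████████████████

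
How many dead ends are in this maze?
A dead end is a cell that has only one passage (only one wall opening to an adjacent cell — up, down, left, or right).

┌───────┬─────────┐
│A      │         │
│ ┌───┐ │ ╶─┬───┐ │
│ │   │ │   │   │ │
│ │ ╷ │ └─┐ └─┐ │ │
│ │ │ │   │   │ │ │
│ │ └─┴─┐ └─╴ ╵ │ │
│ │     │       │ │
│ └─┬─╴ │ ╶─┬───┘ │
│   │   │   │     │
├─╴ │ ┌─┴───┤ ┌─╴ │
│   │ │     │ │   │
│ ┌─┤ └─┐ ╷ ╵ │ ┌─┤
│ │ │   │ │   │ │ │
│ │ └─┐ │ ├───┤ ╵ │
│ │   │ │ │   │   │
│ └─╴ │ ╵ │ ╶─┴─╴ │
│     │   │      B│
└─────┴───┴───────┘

Checking each cell for number of passages:

Dead ends found at positions:
  (1, 6)
  (2, 2)
  (4, 5)
  (5, 3)
  (6, 1)
  (6, 8)
  (7, 6)
Total dead ends: 7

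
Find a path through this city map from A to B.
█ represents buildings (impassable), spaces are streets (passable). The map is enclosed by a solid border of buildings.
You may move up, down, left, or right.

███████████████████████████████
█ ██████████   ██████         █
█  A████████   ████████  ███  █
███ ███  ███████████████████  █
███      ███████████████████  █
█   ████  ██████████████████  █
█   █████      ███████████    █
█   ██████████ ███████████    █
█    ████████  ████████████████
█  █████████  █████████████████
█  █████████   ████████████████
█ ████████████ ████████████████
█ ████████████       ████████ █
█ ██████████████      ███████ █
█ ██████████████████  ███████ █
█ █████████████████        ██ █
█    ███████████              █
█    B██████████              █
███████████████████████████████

Finding the shortest path from A to B:
Movement: cardinal only
Path length: 21 steps
Directions: down → down → down → down → down → down → left → down → down → left → down → down → down → down → down → down → down → right → right → right → right

Solution:

███████████████████████████████
█ ██████████   ██████         █
█  A████████   ████████  ███  █
███↓███  ███████████████████  █
███↓     ███████████████████  █
█  ↓████  ██████████████████  █
█  ↓█████      ███████████    █
█  ↓██████████ ███████████    █
█ ↓↲ ████████  ████████████████
█ ↓█████████  █████████████████
█↓↲█████████   ████████████████
█↓████████████ ████████████████
█↓████████████       ████████ █
█↓██████████████      ███████ █
█↓██████████████████  ███████ █
█↓█████████████████        ██ █
█↓   ███████████              █
█↳→→→B██████████              █
███████████████████████████████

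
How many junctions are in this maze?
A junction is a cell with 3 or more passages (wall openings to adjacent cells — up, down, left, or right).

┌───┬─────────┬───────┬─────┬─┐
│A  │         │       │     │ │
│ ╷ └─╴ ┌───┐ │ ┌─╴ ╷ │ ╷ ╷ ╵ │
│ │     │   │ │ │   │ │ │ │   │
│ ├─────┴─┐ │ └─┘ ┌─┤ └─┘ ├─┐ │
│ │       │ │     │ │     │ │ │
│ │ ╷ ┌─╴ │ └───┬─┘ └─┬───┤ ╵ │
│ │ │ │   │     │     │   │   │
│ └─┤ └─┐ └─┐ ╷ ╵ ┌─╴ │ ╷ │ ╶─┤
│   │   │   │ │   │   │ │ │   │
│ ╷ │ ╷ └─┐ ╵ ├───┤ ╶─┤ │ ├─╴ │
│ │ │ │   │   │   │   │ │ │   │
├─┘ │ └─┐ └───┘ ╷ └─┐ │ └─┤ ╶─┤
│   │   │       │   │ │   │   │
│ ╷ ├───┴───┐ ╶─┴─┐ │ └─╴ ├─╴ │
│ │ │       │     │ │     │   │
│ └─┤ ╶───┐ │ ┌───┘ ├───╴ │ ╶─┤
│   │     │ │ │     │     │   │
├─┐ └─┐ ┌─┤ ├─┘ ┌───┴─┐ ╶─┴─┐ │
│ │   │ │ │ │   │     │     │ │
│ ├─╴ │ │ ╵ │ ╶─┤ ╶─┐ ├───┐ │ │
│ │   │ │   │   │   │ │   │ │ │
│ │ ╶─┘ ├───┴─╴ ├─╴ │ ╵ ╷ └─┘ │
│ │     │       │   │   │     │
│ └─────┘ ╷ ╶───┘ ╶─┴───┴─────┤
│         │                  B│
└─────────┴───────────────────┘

Checking each cell for number of passages:

Junctions found (3+ passages):
  (0, 3): 3 passages
  (0, 9): 3 passages
  (0, 12): 3 passages
  (1, 14): 3 passages
  (2, 2): 3 passages
  (3, 4): 3 passages
  (3, 6): 3 passages
  (3, 9): 3 passages
  (3, 13): 3 passages
  (4, 0): 3 passages
  (4, 2): 3 passages
  (6, 1): 3 passages
  (6, 6): 3 passages
  (7, 6): 3 passages
  (7, 12): 3 passages
  (8, 3): 3 passages
  (8, 11): 3 passages
  (11, 5): 3 passages
  (12, 8): 3 passages
Total junctions: 19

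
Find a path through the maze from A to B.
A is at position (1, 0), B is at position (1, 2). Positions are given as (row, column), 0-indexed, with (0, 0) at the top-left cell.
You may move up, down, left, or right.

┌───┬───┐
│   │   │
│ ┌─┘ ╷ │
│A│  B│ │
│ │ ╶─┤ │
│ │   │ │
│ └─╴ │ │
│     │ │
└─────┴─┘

Finding the shortest path from (1, 0) to (1, 2):
Path length: 8 steps
Directions: down → down → right → right → up → left → up → right

Solution:

┌───┬───┐
│   │   │
│ ┌─┘ ╷ │
│A│↱ B│ │
│ │ ╶─┤ │
│↓│↑ ↰│ │
│ └─╴ │ │
│↳ → ↑│ │
└─────┴─┘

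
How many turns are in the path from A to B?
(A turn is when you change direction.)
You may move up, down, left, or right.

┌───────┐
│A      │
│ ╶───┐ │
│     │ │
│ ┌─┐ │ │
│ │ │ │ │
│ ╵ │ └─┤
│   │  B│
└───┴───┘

Directions: down, right, right, down, down, right
Number of turns: 3

Solution:

┌───────┐
│A      │
│ ╶───┐ │
│↳ → ↓│ │
│ ┌─┐ │ │
│ │ │↓│ │
│ ╵ │ └─┤
│   │↳ B│
└───┴───┘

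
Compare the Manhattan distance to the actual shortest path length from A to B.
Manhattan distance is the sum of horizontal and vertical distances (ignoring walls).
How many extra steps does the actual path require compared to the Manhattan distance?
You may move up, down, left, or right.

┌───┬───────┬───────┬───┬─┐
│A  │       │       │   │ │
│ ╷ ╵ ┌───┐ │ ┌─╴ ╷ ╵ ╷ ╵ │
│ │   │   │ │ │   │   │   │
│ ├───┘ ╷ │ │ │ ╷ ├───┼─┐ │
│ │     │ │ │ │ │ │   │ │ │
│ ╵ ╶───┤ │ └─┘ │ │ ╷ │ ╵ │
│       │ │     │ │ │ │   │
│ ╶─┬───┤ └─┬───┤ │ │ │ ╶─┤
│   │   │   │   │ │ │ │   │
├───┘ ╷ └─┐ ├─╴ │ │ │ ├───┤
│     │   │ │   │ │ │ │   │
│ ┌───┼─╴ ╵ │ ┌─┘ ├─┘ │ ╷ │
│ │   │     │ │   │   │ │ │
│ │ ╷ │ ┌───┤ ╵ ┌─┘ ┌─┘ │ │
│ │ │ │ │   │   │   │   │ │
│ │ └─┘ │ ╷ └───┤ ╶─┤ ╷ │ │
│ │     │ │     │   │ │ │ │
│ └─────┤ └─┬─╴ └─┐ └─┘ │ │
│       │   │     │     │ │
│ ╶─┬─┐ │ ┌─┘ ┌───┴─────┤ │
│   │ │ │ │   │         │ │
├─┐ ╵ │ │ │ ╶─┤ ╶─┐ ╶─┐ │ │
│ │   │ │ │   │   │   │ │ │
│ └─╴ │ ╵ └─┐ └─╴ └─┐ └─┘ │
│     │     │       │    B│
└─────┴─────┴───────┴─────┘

Manhattan distance: |12 - 0| + |12 - 0| = 24
Actual path length: 62
Extra steps: 62 - 24 = 38

Solution:

┌───┬───────┬───────┬───┬─┐
│A  │       │       │   │ │
│ ╷ ╵ ┌───┐ │ ┌─╴ ╷ ╵ ╷ ╵ │
│↓│   │↱ ↓│ │ │   │   │   │
│ ├───┘ ╷ │ │ │ ╷ ├───┼─┐ │
│↓│↱ → ↑│↓│ │ │ │ │   │ │ │
│ ╵ ╶───┤ │ └─┘ │ │ ╷ │ ╵ │
│↳ ↑    │↓│     │ │ │ │   │
│ ╶─┬───┤ └─┬───┤ │ │ │ ╶─┤
│   │↓ ↰│↳ ↓│   │ │ │ │   │
├───┘ ╷ └─┐ ├─╴ │ │ │ ├───┤
│↓ ← ↲│↑ ↰│↓│   │ │ │ │   │
│ ┌───┼─╴ ╵ │ ┌─┘ ├─┘ │ ╷ │
│↓│   │  ↑ ↲│ │   │   │ │ │
│ │ ╷ │ ┌───┤ ╵ ┌─┘ ┌─┘ │ │
│↓│ │ │ │↱ ↓│   │   │   │ │
│ │ └─┘ │ ╷ └───┤ ╶─┤ ╷ │ │
│↓│     │↑│↳ → ↓│   │ │ │ │
│ └─────┤ └─┬─╴ └─┐ └─┘ │ │
│↳ → → ↓│↑  │↓ ↲  │     │ │
│ ╶─┬─┐ │ ┌─┘ ┌───┴─────┤ │
│   │ │↓│↑│↓ ↲│↱ → ↓    │ │
├─┐ ╵ │ │ │ ╶─┤ ╶─┐ ╶─┐ │ │
│ │   │↓│↑│↳ ↓│↑ ↰│↳ ↓│ │ │
│ └─╴ │ ╵ └─┐ └─╴ └─┐ └─┘ │
│     │↳ ↑  │↳ → ↑  │↳ → B│
└─────┴─────┴───────┴─────┘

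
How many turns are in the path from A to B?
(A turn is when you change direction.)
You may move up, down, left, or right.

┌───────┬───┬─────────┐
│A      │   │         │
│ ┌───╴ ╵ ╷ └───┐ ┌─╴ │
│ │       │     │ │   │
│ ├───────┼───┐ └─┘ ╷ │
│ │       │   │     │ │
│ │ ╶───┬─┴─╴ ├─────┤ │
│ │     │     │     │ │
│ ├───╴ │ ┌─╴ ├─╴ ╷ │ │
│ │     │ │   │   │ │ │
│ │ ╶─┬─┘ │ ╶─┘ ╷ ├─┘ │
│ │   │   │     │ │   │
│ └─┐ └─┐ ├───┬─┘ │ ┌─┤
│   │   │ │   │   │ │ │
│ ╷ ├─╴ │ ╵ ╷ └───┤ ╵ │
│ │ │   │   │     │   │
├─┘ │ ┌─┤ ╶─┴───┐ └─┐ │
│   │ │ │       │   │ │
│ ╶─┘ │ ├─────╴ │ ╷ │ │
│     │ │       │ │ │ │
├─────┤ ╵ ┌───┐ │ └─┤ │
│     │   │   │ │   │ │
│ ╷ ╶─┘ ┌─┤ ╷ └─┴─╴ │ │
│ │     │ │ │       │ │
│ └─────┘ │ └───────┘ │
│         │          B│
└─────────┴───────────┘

Directions: right, right, right, down, right, up, right, down, right, right, down, right, right, up, right, down, down, down, down, left, down, down, right, down, down, down, down, down
Number of turns: 15

Solution:

┌───────┬───┬─────────┐
│A → → ↓│↱ ↓│         │
│ ┌───╴ ╵ ╷ └───┐ ┌─╴ │
│ │    ↳ ↑│↳ → ↓│ │↱ ↓│
│ ├───────┼───┐ └─┘ ╷ │
│ │       │   │↳ → ↑│↓│
│ │ ╶───┬─┴─╴ ├─────┤ │
│ │     │     │     │↓│
│ ├───╴ │ ┌─╴ ├─╴ ╷ │ │
│ │     │ │   │   │ │↓│
│ │ ╶─┬─┘ │ ╶─┘ ╷ ├─┘ │
│ │   │   │     │ │↓ ↲│
│ └─┐ └─┐ ├───┬─┘ │ ┌─┤
│   │   │ │   │   │↓│ │
│ ╷ ├─╴ │ ╵ ╷ └───┤ ╵ │
│ │ │   │   │     │↳ ↓│
├─┘ │ ┌─┤ ╶─┴───┐ └─┐ │
│   │ │ │       │   │↓│
│ ╶─┘ │ ├─────╴ │ ╷ │ │
│     │ │       │ │ │↓│
├─────┤ ╵ ┌───┐ │ └─┤ │
│     │   │   │ │   │↓│
│ ╷ ╶─┘ ┌─┤ ╷ └─┴─╴ │ │
│ │     │ │ │       │↓│
│ └─────┘ │ └───────┘ │
│         │          B│
└─────────┴───────────┘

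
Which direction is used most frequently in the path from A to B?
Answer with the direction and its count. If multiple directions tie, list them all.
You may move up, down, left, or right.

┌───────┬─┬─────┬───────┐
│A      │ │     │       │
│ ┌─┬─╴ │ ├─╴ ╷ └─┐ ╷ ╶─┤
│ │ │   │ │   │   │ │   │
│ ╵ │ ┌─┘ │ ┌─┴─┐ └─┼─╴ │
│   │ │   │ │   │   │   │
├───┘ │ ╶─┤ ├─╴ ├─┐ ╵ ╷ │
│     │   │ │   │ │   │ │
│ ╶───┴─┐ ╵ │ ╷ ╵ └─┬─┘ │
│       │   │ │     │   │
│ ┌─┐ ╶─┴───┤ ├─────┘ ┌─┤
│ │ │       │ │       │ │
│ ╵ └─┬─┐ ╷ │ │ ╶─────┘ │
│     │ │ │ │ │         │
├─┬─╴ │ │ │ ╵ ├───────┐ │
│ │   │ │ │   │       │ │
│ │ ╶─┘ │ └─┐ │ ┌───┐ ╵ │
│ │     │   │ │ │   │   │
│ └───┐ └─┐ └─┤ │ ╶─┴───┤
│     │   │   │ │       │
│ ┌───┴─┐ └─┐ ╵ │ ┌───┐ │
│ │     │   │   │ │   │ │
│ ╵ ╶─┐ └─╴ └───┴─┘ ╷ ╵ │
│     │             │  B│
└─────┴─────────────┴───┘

Directions: right, right, right, down, left, down, down, left, left, down, down, down, right, right, down, left, down, right, right, down, right, down, right, down, right, right, right, right, up, right, down, right
Counts: {'right': 15, 'down': 12, 'left': 4, 'up': 1}
Most common: right (15 times)

Solution:

┌───────┬─┬─────┬───────┐
│A → → ↓│ │     │       │
│ ┌─┬─╴ │ ├─╴ ╷ └─┐ ╷ ╶─┤
│ │ │↓ ↲│ │   │   │ │   │
│ ╵ │ ┌─┘ │ ┌─┴─┐ └─┼─╴ │
│   │↓│   │ │   │   │   │
├───┘ │ ╶─┤ ├─╴ ├─┐ ╵ ╷ │
│↓ ← ↲│   │ │   │ │   │ │
│ ╶───┴─┐ ╵ │ ╷ ╵ └─┬─┘ │
│↓      │   │ │     │   │
│ ┌─┐ ╶─┴───┤ ├─────┘ ┌─┤
│↓│ │       │ │       │ │
│ ╵ └─┬─┐ ╷ │ │ ╶─────┘ │
│↳ → ↓│ │ │ │ │         │
├─┬─╴ │ │ │ ╵ ├───────┐ │
│ │↓ ↲│ │ │   │       │ │
│ │ ╶─┘ │ └─┐ │ ┌───┐ ╵ │
│ │↳ → ↓│   │ │ │   │   │
│ └───┐ └─┐ └─┤ │ ╶─┴───┤
│     │↳ ↓│   │ │       │
│ ┌───┴─┐ └─┐ ╵ │ ┌───┐ │
│ │     │↳ ↓│   │ │↱ ↓│ │
│ ╵ ╶─┐ └─╴ └───┴─┘ ╷ ╵ │
│     │    ↳ → → → ↑│↳ B│
└─────┴─────────────┴───┘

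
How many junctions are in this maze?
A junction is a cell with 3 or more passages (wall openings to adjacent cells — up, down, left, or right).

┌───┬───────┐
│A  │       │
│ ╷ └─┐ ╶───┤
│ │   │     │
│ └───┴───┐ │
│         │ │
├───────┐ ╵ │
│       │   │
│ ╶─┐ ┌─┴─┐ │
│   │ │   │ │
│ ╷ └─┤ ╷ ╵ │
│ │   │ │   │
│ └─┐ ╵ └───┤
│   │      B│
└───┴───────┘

Checking each cell for number of passages:

Junctions found (3+ passages):
  (0, 3): 3 passages
  (3, 2): 3 passages
  (3, 5): 3 passages
  (4, 0): 3 passages
  (6, 3): 3 passages
Total junctions: 5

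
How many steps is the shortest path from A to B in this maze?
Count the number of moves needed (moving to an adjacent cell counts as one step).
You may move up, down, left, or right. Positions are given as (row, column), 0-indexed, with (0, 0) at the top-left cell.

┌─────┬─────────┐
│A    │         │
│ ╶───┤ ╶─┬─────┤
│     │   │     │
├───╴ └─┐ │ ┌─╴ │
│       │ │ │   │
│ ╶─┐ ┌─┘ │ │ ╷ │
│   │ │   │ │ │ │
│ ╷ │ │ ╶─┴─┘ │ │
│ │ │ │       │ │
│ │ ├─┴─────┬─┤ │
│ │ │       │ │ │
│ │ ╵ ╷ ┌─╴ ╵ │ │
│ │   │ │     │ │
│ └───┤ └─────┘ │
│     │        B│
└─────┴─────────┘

Using BFS to find shortest path:
Start: (0, 0), End: (7, 7)
Path found:
(0,0) → (1,0) → (1,1) → (1,2) → (2,2) → (2,1) → (2,0) → (3,0) → (3,1) → (4,1) → (5,1) → (6,1) → (6,2) → (5,2) → (5,3) → (6,3) → (7,3) → (7,4) → (7,5) → (7,6) → (7,7)
Number of steps: 20

Solution:

┌─────┬─────────┐
│A    │         │
│ ╶───┤ ╶─┬─────┤
│↳ → ↓│   │     │
├───╴ └─┐ │ ┌─╴ │
│↓ ← ↲  │ │ │   │
│ ╶─┐ ┌─┘ │ │ ╷ │
│↳ ↓│ │   │ │ │ │
│ ╷ │ │ ╶─┴─┘ │ │
│ │↓│ │       │ │
│ │ ├─┴─────┬─┤ │
│ │↓│↱ ↓    │ │ │
│ │ ╵ ╷ ┌─╴ ╵ │ │
│ │↳ ↑│↓│     │ │
│ └───┤ └─────┘ │
│     │↳ → → → B│
└─────┴─────────┘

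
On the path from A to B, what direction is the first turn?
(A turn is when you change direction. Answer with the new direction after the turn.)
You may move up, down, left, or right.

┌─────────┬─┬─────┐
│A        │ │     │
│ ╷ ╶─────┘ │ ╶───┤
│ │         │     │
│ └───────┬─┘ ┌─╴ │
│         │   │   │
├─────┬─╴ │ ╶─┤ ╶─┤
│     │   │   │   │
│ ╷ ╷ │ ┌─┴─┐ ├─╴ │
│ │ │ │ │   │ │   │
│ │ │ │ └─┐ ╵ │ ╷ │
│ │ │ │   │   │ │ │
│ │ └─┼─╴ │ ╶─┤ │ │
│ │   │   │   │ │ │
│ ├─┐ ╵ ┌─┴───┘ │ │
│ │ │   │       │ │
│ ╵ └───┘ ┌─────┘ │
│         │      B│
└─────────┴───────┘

Directions: down, down, right, right, right, right, down, left, down, down, right, down, left, down, left, up, left, up, up, up, left, down, down, down, down, down, right, right, right, right, up, right, right, right, up, up, up, right, down, down, down, down
First turn direction: right

Solution:

┌─────────┬─┬─────┐
│A        │ │     │
│ ╷ ╶─────┘ │ ╶───┤
│↓│         │     │
│ └───────┬─┘ ┌─╴ │
│↳ → → → ↓│   │   │
├─────┬─╴ │ ╶─┤ ╶─┤
│↓ ↰  │↓ ↲│   │   │
│ ╷ ╷ │ ┌─┴─┐ ├─╴ │
│↓│↑│ │↓│   │ │↱ ↓│
│ │ │ │ └─┐ ╵ │ ╷ │
│↓│↑│ │↳ ↓│   │↑│↓│
│ │ └─┼─╴ │ ╶─┤ │ │
│↓│↑ ↰│↓ ↲│   │↑│↓│
│ ├─┐ ╵ ┌─┴───┘ │ │
│↓│ │↑ ↲│↱ → → ↑│↓│
│ ╵ └───┘ ┌─────┘ │
│↳ → → → ↑│      B│
└─────────┴───────┘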